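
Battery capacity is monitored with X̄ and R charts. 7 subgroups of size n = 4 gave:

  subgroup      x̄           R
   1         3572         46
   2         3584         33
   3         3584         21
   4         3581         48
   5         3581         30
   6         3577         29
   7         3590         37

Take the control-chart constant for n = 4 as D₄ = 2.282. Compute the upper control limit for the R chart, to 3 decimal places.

79.544

R̄ = (46 + 33 + 21 + 48 + 30 + 29 + 37) / 7 = 244.0000 / 7 = 34.8571
UCL_R = D₄·R̄ = 2.282 × 34.8571 = 79.5440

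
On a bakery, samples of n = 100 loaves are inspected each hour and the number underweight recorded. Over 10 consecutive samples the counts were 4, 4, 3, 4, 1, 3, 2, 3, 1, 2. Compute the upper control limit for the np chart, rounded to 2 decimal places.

p̄ = Σdᵢ / (k·n) = 27 / (10 × 100) = 0.02700
UCL = np̄ + 3·√(np̄(1−p̄)) = 2.7000 + 3 × √(2.7000×0.97300) = 2.7000 + 3 × 1.6208 = 7.5625

7.56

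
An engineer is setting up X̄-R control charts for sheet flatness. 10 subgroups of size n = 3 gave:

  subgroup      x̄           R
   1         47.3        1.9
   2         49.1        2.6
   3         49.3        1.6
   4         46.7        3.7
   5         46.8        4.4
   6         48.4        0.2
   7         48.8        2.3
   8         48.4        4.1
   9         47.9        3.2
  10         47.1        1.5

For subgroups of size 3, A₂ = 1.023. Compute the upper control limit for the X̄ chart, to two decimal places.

50.59

X̄̄ = (47.3 + 49.1 + 49.3 + 46.7 + 46.8 + 48.4 + 48.8 + 48.4 + 47.9 + 47.1) / 10 = 479.8000 / 10 = 47.9800
R̄ = (1.9 + 2.6 + 1.6 + 3.7 + 4.4 + 0.2 + 2.3 + 4.1 + 3.2 + 1.5) / 10 = 25.5000 / 10 = 2.5500
UCL = X̄̄ + A₂·R̄ = 47.9800 + 1.023 × 2.5500 = 50.5887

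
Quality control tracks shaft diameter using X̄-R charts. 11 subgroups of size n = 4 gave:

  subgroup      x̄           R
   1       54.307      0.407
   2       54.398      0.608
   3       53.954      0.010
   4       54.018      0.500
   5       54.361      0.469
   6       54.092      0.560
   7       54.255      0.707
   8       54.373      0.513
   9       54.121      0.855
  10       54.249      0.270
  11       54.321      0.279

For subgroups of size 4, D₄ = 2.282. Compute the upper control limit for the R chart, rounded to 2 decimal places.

1.07

R̄ = (0.407 + 0.608 + 0.010 + 0.500 + 0.469 + 0.560 + 0.707 + 0.513 + 0.855 + 0.270 + 0.279) / 11 = 5.1780 / 11 = 0.4707
UCL_R = D₄·R̄ = 2.282 × 0.4707 = 1.0742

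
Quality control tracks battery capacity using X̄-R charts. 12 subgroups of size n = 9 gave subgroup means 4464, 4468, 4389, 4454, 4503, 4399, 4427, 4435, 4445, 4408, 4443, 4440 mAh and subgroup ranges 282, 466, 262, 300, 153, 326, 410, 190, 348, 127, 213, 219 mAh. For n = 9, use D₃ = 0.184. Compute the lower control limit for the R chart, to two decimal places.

R̄ = (282 + 466 + 262 + 300 + 153 + 326 + 410 + 190 + 348 + 127 + 213 + 219) / 12 = 3296.0000 / 12 = 274.6667
LCL_R = D₃·R̄ = 0.184 × 274.6667 = 50.5387

50.54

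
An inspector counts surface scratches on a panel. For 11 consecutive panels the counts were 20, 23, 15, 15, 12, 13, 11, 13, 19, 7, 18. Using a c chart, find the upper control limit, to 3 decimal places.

c̄ = (20 + 23 + 15 + 15 + 12 + 13 + 11 + 13 + 19 + 7 + 18) / 11 = 166 / 11 = 15.0909
UCL = c̄ + 3√c̄ = 15.0909 + 3 × √15.0909 = 15.0909 + 3 × 3.8847 = 26.7450

26.745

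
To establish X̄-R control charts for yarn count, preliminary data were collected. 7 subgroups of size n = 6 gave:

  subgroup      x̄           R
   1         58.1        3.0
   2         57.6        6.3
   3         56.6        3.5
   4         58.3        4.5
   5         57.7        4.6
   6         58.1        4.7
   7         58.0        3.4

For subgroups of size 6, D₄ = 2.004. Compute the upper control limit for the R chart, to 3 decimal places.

R̄ = (3.0 + 6.3 + 3.5 + 4.5 + 4.6 + 4.7 + 3.4) / 7 = 30.0000 / 7 = 4.2857
UCL_R = D₄·R̄ = 2.004 × 4.2857 = 8.5886

8.589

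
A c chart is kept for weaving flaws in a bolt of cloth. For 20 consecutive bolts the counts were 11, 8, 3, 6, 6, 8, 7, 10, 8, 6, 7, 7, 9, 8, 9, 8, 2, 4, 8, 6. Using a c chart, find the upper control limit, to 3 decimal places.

15.016

c̄ = (11 + 8 + 3 + 6 + 6 + 8 + 7 + 10 + 8 + 6 + 7 + 7 + 9 + 8 + 9 + 8 + 2 + 4 + 8 + 6) / 20 = 141 / 20 = 7.0500
UCL = c̄ + 3√c̄ = 7.0500 + 3 × √7.0500 = 7.0500 + 3 × 2.6552 = 15.0156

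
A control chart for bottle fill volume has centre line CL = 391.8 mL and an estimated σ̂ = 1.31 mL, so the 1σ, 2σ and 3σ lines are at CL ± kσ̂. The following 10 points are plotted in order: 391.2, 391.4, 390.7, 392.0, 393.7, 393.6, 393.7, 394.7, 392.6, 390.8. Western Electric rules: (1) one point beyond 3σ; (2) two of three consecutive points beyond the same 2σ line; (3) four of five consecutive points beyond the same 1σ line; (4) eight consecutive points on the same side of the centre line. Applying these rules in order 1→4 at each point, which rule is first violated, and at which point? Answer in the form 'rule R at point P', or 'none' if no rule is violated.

Zone of each point (C = within 1σ̂, B = 1σ̂–2σ̂, A = 2σ̂–3σ̂, * = beyond 3σ̂; sign = side of CL): 1:-C, 2:-C, 3:-C, 4:+C, 5:+B, 6:+B, 7:+B, 8:+A, 9:+C, 10:-C
Rule 3 (four of five consecutive points beyond the same 1σ limit) is satisfied at point 8.

rule 3 at point 8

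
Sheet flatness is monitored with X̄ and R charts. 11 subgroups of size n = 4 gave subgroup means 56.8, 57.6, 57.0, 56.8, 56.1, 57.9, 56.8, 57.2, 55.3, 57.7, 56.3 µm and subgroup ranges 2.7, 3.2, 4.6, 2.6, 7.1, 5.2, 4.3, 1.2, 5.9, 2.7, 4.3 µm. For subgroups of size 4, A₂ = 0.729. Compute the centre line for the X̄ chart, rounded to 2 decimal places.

X̄̄ = (56.8 + 57.6 + 57.0 + 56.8 + 56.1 + 57.9 + 56.8 + 57.2 + 55.3 + 57.7 + 56.3) / 11 = 625.5000 / 11 = 56.8636
CL = X̄̄ = 56.8636

56.86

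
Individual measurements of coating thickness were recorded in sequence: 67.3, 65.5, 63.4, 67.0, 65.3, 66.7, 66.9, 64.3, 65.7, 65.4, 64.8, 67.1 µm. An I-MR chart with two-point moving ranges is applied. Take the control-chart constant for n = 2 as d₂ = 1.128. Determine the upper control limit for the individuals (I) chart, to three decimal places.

X̄ = (67.3 + 65.5 + 63.4 + 67.0 + 65.3 + 66.7 + 66.9 + 64.3 + 65.7 + 65.4 + 64.8 + 67.1) / 12 = 65.7833
Moving ranges: 1.8, 2.1, 3.6, 1.7, 1.4, 0.2, 2.6, 1.4, 0.3, 0.6, 2.3; M̄R̄ = 18.0000 / 11 = 1.6364
UCL = X̄ + 3·M̄R̄/d₂ = 65.7833 + 3 × 1.6364 / 1.128 = 70.1354

70.135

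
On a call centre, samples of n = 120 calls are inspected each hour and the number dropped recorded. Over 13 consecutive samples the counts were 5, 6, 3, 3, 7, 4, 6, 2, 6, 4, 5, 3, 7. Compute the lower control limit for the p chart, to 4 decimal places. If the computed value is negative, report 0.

p̄ = Σdᵢ / (k·n) = 61 / (13 × 120) = 0.03910
LCL = p̄ − 3·√(p̄(1−p̄)/n) = 0.03910 − 3 × 0.01769 = -0.01398 → 0 (negative, so LCL = 0)

0.0000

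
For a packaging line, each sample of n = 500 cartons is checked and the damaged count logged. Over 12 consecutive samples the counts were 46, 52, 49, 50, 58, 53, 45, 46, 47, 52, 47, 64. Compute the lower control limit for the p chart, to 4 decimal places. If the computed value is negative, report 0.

0.0610

p̄ = Σdᵢ / (k·n) = 609 / (12 × 500) = 0.10150
LCL = p̄ − 3·√(p̄(1−p̄)/n) = 0.10150 − 3 × 0.01351 = 0.06098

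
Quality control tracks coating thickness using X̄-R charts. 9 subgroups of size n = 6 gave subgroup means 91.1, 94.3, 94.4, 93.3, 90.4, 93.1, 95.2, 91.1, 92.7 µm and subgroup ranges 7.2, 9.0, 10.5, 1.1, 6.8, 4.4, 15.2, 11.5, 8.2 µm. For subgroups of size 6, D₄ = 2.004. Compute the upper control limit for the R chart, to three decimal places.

R̄ = (7.2 + 9.0 + 10.5 + 1.1 + 6.8 + 4.4 + 15.2 + 11.5 + 8.2) / 9 = 73.9000 / 9 = 8.2111
UCL_R = D₄·R̄ = 2.004 × 8.2111 = 16.4551

16.455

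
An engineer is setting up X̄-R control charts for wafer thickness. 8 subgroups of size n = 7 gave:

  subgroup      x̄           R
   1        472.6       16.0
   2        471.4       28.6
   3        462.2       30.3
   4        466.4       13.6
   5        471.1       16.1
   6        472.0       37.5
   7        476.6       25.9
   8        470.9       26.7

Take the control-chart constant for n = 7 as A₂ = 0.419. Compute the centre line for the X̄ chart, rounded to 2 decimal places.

470.40

X̄̄ = (472.6 + 471.4 + 462.2 + 466.4 + 471.1 + 472.0 + 476.6 + 470.9) / 8 = 3763.2000 / 8 = 470.4000
CL = X̄̄ = 470.4000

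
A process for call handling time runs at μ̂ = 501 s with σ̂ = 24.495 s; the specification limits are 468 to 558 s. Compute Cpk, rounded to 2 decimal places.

0.45

Cpu = (USL − μ̂) / (3σ̂) = (558 − 501) / (3 × 24.495) = 0.7757; Cpl = (μ̂ − LSL) / (3σ̂) = (501 − 468) / (3 × 24.495) = 0.4491; Cpk = min(Cpu, Cpl) = 0.4491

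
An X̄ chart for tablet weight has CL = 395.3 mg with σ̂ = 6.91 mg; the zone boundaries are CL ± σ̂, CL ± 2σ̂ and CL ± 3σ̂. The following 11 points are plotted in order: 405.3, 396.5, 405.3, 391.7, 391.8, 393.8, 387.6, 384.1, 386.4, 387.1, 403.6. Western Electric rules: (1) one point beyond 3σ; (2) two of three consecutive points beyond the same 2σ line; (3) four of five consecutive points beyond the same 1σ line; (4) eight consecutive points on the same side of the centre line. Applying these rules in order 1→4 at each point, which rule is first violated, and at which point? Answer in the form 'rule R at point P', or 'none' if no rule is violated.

Zone of each point (C = within 1σ̂, B = 1σ̂–2σ̂, A = 2σ̂–3σ̂, * = beyond 3σ̂; sign = side of CL): 1:+B, 2:+C, 3:+B, 4:-C, 5:-C, 6:-C, 7:-B, 8:-B, 9:-B, 10:-B, 11:+B
Rule 3 (four of five consecutive points beyond the same 1σ limit) is satisfied at point 10.

rule 3 at point 10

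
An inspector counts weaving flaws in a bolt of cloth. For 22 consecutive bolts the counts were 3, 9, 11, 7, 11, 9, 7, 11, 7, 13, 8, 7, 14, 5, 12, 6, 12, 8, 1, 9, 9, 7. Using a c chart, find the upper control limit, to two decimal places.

c̄ = (3 + 9 + 11 + 7 + 11 + 9 + 7 + 11 + 7 + 13 + 8 + 7 + 14 + 5 + 12 + 6 + 12 + 8 + 1 + 9 + 9 + 7) / 22 = 186 / 22 = 8.4545
UCL = c̄ + 3√c̄ = 8.4545 + 3 × √8.4545 = 8.4545 + 3 × 2.9077 = 17.1776

17.18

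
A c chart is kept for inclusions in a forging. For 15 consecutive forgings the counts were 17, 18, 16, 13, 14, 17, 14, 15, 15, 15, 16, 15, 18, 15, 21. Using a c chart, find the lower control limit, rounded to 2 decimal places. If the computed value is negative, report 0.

3.96

c̄ = (17 + 18 + 16 + 13 + 14 + 17 + 14 + 15 + 15 + 15 + 16 + 15 + 18 + 15 + 21) / 15 = 239 / 15 = 15.9333
LCL = c̄ − 3√c̄ = 15.9333 − 3 × 3.9917 = 3.9584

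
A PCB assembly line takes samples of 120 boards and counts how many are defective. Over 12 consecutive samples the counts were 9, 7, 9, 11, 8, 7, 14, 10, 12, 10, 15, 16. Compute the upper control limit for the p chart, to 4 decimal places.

0.1668

p̄ = Σdᵢ / (k·n) = 128 / (12 × 120) = 0.08889
UCL = p̄ + 3·√(p̄(1−p̄)/n) = 0.08889 + 3 × √(0.08889×0.91111/120) = 0.08889 + 3 × 0.02598 = 0.16683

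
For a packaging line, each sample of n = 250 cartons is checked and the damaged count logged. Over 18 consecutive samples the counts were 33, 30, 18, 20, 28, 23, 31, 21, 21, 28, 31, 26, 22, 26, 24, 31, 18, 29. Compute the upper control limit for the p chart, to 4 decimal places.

0.1597

p̄ = Σdᵢ / (k·n) = 460 / (18 × 250) = 0.10222
UCL = p̄ + 3·√(p̄(1−p̄)/n) = 0.10222 + 3 × √(0.10222×0.89778/250) = 0.10222 + 3 × 0.01916 = 0.15970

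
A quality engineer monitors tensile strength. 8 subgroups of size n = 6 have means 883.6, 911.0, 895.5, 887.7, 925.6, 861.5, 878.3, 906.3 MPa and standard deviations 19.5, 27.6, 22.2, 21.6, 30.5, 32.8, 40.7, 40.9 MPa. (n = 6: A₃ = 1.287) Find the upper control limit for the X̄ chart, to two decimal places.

931.62

X̄̄ = (883.6 + 911.0 + 895.5 + 887.7 + 925.6 + 861.5 + 878.3 + 906.3) / 8 = 893.6875
s̄ = (19.5 + 27.6 + 22.2 + 21.6 + 30.5 + 32.8 + 40.7 + 40.9) / 8 = 29.4750
UCL = X̄̄ + A₃·s̄ = 893.6875 + 1.287 × 29.4750 = 931.6218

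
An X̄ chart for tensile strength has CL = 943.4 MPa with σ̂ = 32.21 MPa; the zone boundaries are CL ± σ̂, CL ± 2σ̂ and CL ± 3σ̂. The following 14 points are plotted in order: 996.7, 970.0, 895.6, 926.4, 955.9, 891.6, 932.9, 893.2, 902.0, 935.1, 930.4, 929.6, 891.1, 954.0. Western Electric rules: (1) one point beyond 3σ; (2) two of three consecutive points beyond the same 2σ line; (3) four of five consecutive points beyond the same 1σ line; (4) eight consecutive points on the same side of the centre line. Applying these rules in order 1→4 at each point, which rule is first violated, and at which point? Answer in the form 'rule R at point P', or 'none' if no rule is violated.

rule 4 at point 13

Zone of each point (C = within 1σ̂, B = 1σ̂–2σ̂, A = 2σ̂–3σ̂, * = beyond 3σ̂; sign = side of CL): 1:+B, 2:+C, 3:-B, 4:-C, 5:+C, 6:-B, 7:-C, 8:-B, 9:-B, 10:-C, 11:-C, 12:-C, 13:-B, 14:+C
Rule 4 (eight consecutive points on the same side of the centre line) is satisfied at point 13.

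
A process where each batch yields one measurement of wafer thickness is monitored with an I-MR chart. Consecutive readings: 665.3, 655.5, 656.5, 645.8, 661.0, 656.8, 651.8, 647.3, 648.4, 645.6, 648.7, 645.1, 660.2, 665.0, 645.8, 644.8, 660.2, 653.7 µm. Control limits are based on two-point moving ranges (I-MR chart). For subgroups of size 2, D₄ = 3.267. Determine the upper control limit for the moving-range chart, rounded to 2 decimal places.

Moving ranges: 9.8, 1.0, 10.7, 15.2, 4.2, 5.0, 4.5, 1.1, 2.8, 3.1, 3.6, 15.1, 4.8, 19.2, 1.0, 15.4, 6.5; M̄R̄ = 123.0000 / 17 = 7.2353
UCL_MR = D₄·M̄R̄ = 3.267 × 7.2353 = 23.6377

23.64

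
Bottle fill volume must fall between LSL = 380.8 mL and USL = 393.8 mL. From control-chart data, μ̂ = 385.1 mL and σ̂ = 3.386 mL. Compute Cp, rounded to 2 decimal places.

0.64

Cp = (USL − LSL) / (6σ̂) = (393.8 − 380.8) / (6 × 3.386) = 13.0000 / 20.3160 = 0.6399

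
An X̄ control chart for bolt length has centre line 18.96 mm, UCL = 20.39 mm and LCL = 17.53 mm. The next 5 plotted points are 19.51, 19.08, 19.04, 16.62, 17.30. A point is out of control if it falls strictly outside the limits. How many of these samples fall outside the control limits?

2

Compare each point to [17.53, 20.39]: sample 4 = 16.62 < LCL; sample 5 = 17.30 < LCL.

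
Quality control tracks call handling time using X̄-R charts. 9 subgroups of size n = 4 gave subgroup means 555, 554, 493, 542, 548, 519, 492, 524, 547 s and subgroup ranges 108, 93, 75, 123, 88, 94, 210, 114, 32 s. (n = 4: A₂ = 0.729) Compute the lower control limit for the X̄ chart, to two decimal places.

X̄̄ = (555 + 554 + 493 + 542 + 548 + 519 + 492 + 524 + 547) / 9 = 4774.0000 / 9 = 530.4444
R̄ = (108 + 93 + 75 + 123 + 88 + 94 + 210 + 114 + 32) / 9 = 937.0000 / 9 = 104.1111
LCL = X̄̄ − A₂·R̄ = 530.4444 − 0.729 × 104.1111 = 454.5474

454.55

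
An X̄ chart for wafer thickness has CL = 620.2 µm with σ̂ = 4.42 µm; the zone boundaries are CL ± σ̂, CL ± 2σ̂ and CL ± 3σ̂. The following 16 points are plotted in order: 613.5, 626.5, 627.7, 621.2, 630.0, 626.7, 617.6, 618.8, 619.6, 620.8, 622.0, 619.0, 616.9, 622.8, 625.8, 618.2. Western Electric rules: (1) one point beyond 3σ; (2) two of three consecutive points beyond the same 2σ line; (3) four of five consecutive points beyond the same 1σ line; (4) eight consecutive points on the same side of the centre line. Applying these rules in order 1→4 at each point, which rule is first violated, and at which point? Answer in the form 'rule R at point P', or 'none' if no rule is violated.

Zone of each point (C = within 1σ̂, B = 1σ̂–2σ̂, A = 2σ̂–3σ̂, * = beyond 3σ̂; sign = side of CL): 1:-B, 2:+B, 3:+B, 4:+C, 5:+A, 6:+B, 7:-C, 8:-C, 9:-C, 10:+C, 11:+C, 12:-C, 13:-C, 14:+C, 15:+B, 16:-C
Rule 3 (four of five consecutive points beyond the same 1σ limit) is satisfied at point 6.

rule 3 at point 6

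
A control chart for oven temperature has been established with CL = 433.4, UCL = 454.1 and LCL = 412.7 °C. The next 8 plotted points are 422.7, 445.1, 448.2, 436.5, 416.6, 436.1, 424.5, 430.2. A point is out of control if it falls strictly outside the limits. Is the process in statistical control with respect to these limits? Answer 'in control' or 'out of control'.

in control

All 8 points lie within [412.7, 454.1].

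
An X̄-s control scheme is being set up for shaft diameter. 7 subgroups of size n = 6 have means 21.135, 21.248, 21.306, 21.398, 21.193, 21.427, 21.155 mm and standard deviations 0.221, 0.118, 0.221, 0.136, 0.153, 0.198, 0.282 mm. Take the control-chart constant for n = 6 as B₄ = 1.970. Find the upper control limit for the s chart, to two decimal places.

s̄ = (0.221 + 0.118 + 0.221 + 0.136 + 0.153 + 0.198 + 0.282) / 7 = 0.1899
UCL_s = B₄·s̄ = 1.970 × 0.1899 = 0.3740

0.37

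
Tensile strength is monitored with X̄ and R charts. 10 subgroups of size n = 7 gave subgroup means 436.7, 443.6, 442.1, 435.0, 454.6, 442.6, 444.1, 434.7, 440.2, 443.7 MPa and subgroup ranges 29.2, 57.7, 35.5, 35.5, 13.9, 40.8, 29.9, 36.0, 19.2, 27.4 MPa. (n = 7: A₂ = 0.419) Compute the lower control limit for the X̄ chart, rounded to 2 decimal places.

X̄̄ = (436.7 + 443.6 + 442.1 + 435.0 + 454.6 + 442.6 + 444.1 + 434.7 + 440.2 + 443.7) / 10 = 4417.3000 / 10 = 441.7300
R̄ = (29.2 + 57.7 + 35.5 + 35.5 + 13.9 + 40.8 + 29.9 + 36.0 + 19.2 + 27.4) / 10 = 325.1000 / 10 = 32.5100
LCL = X̄̄ − A₂·R̄ = 441.7300 − 0.419 × 32.5100 = 428.1083

428.11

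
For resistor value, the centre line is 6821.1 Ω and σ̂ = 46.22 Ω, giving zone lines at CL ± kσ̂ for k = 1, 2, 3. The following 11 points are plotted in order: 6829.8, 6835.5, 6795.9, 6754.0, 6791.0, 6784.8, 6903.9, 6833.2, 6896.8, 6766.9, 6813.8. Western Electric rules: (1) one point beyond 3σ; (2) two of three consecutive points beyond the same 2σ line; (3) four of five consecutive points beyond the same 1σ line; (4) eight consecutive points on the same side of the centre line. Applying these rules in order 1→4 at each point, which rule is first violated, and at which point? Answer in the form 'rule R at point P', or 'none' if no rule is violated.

Zone of each point (C = within 1σ̂, B = 1σ̂–2σ̂, A = 2σ̂–3σ̂, * = beyond 3σ̂; sign = side of CL): 1:+C, 2:+C, 3:-C, 4:-B, 5:-C, 6:-C, 7:+B, 8:+C, 9:+B, 10:-B, 11:-C
No rule fires across all 11 points.

none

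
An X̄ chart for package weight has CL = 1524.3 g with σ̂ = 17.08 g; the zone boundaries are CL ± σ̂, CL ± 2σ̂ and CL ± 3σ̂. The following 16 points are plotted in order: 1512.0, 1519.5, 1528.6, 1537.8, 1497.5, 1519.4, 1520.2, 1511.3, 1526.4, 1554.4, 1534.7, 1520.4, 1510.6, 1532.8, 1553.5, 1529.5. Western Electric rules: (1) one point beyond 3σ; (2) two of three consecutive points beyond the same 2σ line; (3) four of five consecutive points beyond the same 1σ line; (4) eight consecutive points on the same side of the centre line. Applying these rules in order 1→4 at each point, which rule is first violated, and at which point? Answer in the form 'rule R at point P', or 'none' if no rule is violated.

none

Zone of each point (C = within 1σ̂, B = 1σ̂–2σ̂, A = 2σ̂–3σ̂, * = beyond 3σ̂; sign = side of CL): 1:-C, 2:-C, 3:+C, 4:+C, 5:-B, 6:-C, 7:-C, 8:-C, 9:+C, 10:+B, 11:+C, 12:-C, 13:-C, 14:+C, 15:+B, 16:+C
No rule fires across all 16 points.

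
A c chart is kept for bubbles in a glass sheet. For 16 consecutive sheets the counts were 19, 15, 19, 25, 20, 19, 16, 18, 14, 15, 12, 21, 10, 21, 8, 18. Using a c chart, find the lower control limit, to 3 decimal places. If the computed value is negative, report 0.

c̄ = (19 + 15 + 19 + 25 + 20 + 19 + 16 + 18 + 14 + 15 + 12 + 21 + 10 + 21 + 8 + 18) / 16 = 270 / 16 = 16.8750
LCL = c̄ − 3√c̄ = 16.8750 − 3 × 4.1079 = 4.5512

4.551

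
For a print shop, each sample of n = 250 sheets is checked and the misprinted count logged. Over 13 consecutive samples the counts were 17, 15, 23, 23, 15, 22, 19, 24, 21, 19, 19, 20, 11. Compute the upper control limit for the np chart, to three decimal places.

31.670

p̄ = Σdᵢ / (k·n) = 248 / (13 × 250) = 0.07631
UCL = np̄ + 3·√(np̄(1−p̄)) = 19.0769 + 3 × √(19.0769×0.92369) = 19.0769 + 3 × 4.1978 = 31.6702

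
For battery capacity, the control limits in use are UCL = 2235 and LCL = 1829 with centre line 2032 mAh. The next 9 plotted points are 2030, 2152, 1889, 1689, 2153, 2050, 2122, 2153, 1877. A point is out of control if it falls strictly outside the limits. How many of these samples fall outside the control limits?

Compare each point to [1829, 2235]: sample 4 = 1689 < LCL.

1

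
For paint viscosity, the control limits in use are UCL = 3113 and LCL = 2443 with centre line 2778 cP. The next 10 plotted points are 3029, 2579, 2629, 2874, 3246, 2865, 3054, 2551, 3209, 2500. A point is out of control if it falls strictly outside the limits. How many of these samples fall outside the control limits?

Compare each point to [2443, 3113]: sample 5 = 3246 > UCL; sample 9 = 3209 > UCL.

2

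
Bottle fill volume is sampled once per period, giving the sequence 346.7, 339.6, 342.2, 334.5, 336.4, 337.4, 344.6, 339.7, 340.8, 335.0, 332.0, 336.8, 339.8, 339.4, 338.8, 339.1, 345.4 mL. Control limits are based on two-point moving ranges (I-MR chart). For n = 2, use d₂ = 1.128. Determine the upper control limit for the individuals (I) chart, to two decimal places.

348.90

X̄ = (346.7 + 339.6 + 342.2 + 334.5 + 336.4 + 337.4 + 344.6 + 339.7 + 340.8 + 335.0 + 332.0 + 336.8 + 339.8 + 339.4 + 338.8 + 339.1 + 345.4) / 17 = 339.3059
Moving ranges: 7.1, 2.6, 7.7, 1.9, 1.0, 7.2, 4.9, 1.1, 5.8, 3.0, 4.8, 3.0, 0.4, 0.6, 0.3, 6.3; M̄R̄ = 57.7000 / 16 = 3.6063
UCL = X̄ + 3·M̄R̄/d₂ = 339.3059 + 3 × 3.6063 / 1.128 = 348.8970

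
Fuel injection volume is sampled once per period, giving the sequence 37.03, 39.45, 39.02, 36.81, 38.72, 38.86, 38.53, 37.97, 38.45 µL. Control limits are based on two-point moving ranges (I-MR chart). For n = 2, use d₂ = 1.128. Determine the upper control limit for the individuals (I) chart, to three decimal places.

X̄ = (37.03 + 39.45 + 39.02 + 36.81 + 38.72 + 38.86 + 38.53 + 37.97 + 38.45) / 9 = 38.3156
Moving ranges: 2.42, 0.43, 2.21, 1.91, 0.14, 0.33, 0.56, 0.48; M̄R̄ = 8.4800 / 8 = 1.0600
UCL = X̄ + 3·M̄R̄/d₂ = 38.3156 + 3 × 1.0600 / 1.128 = 41.1347

41.135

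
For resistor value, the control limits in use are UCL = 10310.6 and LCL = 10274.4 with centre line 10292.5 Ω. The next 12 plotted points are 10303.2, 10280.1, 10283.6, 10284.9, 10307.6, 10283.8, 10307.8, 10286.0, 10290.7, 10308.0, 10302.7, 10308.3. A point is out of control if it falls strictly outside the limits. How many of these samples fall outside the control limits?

All 12 points lie within [10274.4, 10310.6].

0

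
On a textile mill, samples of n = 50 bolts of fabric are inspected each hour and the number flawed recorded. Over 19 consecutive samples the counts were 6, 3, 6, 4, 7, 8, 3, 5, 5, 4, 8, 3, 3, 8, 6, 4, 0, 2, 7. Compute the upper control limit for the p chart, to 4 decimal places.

0.2223

p̄ = Σdᵢ / (k·n) = 92 / (19 × 50) = 0.09684
UCL = p̄ + 3·√(p̄(1−p̄)/n) = 0.09684 + 3 × √(0.09684×0.90316/50) = 0.09684 + 3 × 0.04182 = 0.22232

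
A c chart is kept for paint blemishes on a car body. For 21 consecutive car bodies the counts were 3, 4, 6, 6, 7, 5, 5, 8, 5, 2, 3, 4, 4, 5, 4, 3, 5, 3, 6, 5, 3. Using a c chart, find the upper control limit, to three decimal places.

c̄ = (3 + 4 + 6 + 6 + 7 + 5 + 5 + 8 + 5 + 2 + 3 + 4 + 4 + 5 + 4 + 3 + 5 + 3 + 6 + 5 + 3) / 21 = 96 / 21 = 4.5714
UCL = c̄ + 3√c̄ = 4.5714 + 3 × √4.5714 = 4.5714 + 3 × 2.1381 = 10.9857

10.986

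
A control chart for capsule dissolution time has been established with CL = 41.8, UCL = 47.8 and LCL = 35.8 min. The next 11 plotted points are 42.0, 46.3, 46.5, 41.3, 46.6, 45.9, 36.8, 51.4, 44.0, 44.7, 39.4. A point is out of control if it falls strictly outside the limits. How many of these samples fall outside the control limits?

1

Compare each point to [35.8, 47.8]: sample 8 = 51.4 > UCL.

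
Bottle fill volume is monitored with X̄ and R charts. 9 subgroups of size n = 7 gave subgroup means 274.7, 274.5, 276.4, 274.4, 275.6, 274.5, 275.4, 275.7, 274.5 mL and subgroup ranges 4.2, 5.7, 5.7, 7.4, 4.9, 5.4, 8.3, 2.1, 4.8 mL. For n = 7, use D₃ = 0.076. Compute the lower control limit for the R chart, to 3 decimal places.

0.410

R̄ = (4.2 + 5.7 + 5.7 + 7.4 + 4.9 + 5.4 + 8.3 + 2.1 + 4.8) / 9 = 48.5000 / 9 = 5.3889
LCL_R = D₃·R̄ = 0.076 × 5.3889 = 0.4096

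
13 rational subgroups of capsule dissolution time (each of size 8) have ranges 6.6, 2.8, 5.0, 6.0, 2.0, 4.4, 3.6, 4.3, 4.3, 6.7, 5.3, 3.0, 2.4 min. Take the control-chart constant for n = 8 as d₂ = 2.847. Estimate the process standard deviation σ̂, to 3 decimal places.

1.524

R̄ = (6.6 + 2.8 + 5.0 + 6.0 + 2.0 + 4.4 + 3.6 + 4.3 + 4.3 + 6.7 + 5.3 + 3.0 + 2.4) / 13 = 4.3385
σ̂ = R̄ / d₂ = 4.3385 / 2.847 = 1.5239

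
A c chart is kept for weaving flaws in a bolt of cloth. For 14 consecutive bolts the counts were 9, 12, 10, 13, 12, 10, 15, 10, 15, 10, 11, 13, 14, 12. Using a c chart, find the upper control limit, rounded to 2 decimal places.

c̄ = (9 + 12 + 10 + 13 + 12 + 10 + 15 + 10 + 15 + 10 + 11 + 13 + 14 + 12) / 14 = 166 / 14 = 11.8571
UCL = c̄ + 3√c̄ = 11.8571 + 3 × √11.8571 = 11.8571 + 3 × 3.4434 = 22.1874

22.19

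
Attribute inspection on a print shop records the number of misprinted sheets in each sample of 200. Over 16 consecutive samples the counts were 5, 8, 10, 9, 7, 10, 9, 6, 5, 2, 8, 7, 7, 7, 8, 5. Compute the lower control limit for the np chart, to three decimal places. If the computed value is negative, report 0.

p̄ = Σdᵢ / (k·n) = 113 / (16 × 200) = 0.03531
LCL = np̄ − 3·√(np̄(1−p̄)) = 7.0625 − 3 × 2.6102 = -0.7681 → 0 (negative, so LCL = 0)

0.000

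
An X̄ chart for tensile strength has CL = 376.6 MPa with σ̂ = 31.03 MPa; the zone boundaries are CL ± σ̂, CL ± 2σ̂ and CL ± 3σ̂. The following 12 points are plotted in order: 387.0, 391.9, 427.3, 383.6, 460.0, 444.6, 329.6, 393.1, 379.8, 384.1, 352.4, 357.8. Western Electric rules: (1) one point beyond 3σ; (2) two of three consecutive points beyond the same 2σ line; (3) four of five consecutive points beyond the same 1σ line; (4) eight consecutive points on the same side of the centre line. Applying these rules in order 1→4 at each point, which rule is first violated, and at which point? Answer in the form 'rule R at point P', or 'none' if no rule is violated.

rule 2 at point 6

Zone of each point (C = within 1σ̂, B = 1σ̂–2σ̂, A = 2σ̂–3σ̂, * = beyond 3σ̂; sign = side of CL): 1:+C, 2:+C, 3:+B, 4:+C, 5:+A, 6:+A, 7:-B, 8:+C, 9:+C, 10:+C, 11:-C, 12:-C
Rule 2 (two of three consecutive points beyond the same 2σ limit) is satisfied at point 6.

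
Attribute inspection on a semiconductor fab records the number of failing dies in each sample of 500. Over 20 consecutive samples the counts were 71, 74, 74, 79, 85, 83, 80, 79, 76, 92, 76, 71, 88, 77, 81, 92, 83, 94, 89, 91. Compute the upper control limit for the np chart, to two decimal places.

106.56

p̄ = Σdᵢ / (k·n) = 1635 / (20 × 500) = 0.16350
UCL = np̄ + 3·√(np̄(1−p̄)) = 81.7500 + 3 × √(81.7500×0.83650) = 81.7500 + 3 × 8.2695 = 106.5584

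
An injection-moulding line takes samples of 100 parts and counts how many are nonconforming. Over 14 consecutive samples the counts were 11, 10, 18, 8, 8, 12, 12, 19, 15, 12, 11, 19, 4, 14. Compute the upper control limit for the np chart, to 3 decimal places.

22.230

p̄ = Σdᵢ / (k·n) = 173 / (14 × 100) = 0.12357
UCL = np̄ + 3·√(np̄(1−p̄)) = 12.3571 + 3 × √(12.3571×0.87643) = 12.3571 + 3 × 3.2909 = 22.2299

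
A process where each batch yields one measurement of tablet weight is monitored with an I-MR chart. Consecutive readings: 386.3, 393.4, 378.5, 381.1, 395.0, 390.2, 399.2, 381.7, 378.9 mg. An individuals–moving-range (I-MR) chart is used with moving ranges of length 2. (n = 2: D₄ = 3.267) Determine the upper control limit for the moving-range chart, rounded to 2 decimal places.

29.65

Moving ranges: 7.1, 14.9, 2.6, 13.9, 4.8, 9.0, 17.5, 2.8; M̄R̄ = 72.6000 / 8 = 9.0750
UCL_MR = D₄·M̄R̄ = 3.267 × 9.0750 = 29.6480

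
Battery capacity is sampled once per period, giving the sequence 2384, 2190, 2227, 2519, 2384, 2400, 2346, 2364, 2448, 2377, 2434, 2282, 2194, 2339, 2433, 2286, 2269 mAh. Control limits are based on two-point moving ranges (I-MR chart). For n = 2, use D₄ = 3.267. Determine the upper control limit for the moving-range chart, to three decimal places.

326.904

Moving ranges: 194, 37, 292, 135, 16, 54, 18, 84, 71, 57, 152, 88, 145, 94, 147, 17; M̄R̄ = 1601.0000 / 16 = 100.0625
UCL_MR = D₄·M̄R̄ = 3.267 × 100.0625 = 326.9042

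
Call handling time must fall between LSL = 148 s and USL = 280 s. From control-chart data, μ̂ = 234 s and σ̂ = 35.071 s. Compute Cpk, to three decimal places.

Cpu = (USL − μ̂) / (3σ̂) = (280 − 234) / (3 × 35.071) = 0.4372; Cpl = (μ̂ − LSL) / (3σ̂) = (234 − 148) / (3 × 35.071) = 0.8174; Cpk = min(Cpu, Cpl) = 0.4372

0.437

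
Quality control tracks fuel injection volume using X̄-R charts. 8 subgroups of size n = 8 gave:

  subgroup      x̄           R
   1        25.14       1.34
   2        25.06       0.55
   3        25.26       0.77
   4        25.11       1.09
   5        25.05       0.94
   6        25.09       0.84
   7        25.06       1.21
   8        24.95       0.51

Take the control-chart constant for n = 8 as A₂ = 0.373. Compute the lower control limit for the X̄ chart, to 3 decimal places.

24.752

X̄̄ = (25.14 + 25.06 + 25.26 + 25.11 + 25.05 + 25.09 + 25.06 + 24.95) / 8 = 200.7200 / 8 = 25.0900
R̄ = (1.34 + 0.55 + 0.77 + 1.09 + 0.94 + 0.84 + 1.21 + 0.51) / 8 = 7.2500 / 8 = 0.9062
LCL = X̄̄ − A₂·R̄ = 25.0900 − 0.373 × 0.9062 = 24.7520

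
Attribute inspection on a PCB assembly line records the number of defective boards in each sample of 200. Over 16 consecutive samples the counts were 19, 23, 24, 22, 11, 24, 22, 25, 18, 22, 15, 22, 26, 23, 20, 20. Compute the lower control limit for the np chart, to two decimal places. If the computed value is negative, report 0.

p̄ = Σdᵢ / (k·n) = 336 / (16 × 200) = 0.10500
LCL = np̄ − 3·√(np̄(1−p̄)) = 21.0000 − 3 × 4.3353 = 7.9940

7.99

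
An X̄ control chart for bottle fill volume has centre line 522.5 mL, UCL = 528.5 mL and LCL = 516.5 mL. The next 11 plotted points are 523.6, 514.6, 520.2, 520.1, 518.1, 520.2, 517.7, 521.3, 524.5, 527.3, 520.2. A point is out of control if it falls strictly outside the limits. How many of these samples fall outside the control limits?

Compare each point to [516.5, 528.5]: sample 2 = 514.6 < LCL.

1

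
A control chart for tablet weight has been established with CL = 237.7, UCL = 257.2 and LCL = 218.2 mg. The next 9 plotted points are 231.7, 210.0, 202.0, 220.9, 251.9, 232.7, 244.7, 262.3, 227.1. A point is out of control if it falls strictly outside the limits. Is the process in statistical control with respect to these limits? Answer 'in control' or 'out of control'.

Compare each point to [218.2, 257.2]: sample 2 = 210.0 < LCL; sample 3 = 202.0 < LCL; sample 8 = 262.3 > UCL.

out of control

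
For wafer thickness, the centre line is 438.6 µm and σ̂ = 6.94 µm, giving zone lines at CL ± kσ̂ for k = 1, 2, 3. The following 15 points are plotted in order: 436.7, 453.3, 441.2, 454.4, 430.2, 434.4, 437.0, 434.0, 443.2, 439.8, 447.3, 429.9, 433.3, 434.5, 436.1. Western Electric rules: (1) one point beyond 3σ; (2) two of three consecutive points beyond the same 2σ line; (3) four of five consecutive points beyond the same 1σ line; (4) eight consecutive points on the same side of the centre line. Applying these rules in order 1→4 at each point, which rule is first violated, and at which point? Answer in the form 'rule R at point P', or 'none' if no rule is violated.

Zone of each point (C = within 1σ̂, B = 1σ̂–2σ̂, A = 2σ̂–3σ̂, * = beyond 3σ̂; sign = side of CL): 1:-C, 2:+A, 3:+C, 4:+A, 5:-B, 6:-C, 7:-C, 8:-C, 9:+C, 10:+C, 11:+B, 12:-B, 13:-C, 14:-C, 15:-C
Rule 2 (two of three consecutive points beyond the same 2σ limit) is satisfied at point 4.

rule 2 at point 4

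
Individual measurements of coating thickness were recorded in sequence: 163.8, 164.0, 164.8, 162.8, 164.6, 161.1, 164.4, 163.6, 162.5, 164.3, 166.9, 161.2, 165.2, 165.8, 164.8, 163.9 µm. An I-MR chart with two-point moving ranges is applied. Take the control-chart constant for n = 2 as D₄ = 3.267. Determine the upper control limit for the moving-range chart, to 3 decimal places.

6.556

Moving ranges: 0.2, 0.8, 2.0, 1.8, 3.5, 3.3, 0.8, 1.1, 1.8, 2.6, 5.7, 4.0, 0.6, 1.0, 0.9; M̄R̄ = 30.1000 / 15 = 2.0067
UCL_MR = D₄·M̄R̄ = 3.267 × 2.0067 = 6.5558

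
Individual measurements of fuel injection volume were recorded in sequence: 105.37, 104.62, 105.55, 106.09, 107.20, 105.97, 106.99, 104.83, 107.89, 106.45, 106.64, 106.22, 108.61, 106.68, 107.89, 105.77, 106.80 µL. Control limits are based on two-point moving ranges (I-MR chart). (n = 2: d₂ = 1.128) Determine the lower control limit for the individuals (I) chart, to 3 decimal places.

102.867

X̄ = (105.37 + 104.62 + 105.55 + 106.09 + 107.20 + 105.97 + 106.99 + 104.83 + 107.89 + 106.45 + 106.64 + 106.22 + 108.61 + 106.68 + 107.89 + 105.77 + 106.80) / 17 = 106.4453
Moving ranges: 0.75, 0.93, 0.54, 1.11, 1.23, 1.02, 2.16, 3.06, 1.44, 0.19, 0.42, 2.39, 1.93, 1.21, 2.12, 1.03; M̄R̄ = 21.5300 / 16 = 1.3456
LCL = X̄ − 3·M̄R̄/d₂ = 106.4453 − 3 × 1.3456 / 1.128 = 102.8665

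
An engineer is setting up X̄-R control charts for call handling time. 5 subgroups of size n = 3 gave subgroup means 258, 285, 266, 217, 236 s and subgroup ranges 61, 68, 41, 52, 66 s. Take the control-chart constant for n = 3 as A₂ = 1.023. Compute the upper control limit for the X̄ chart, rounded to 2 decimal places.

X̄̄ = (258 + 285 + 266 + 217 + 236) / 5 = 1262.0000 / 5 = 252.4000
R̄ = (61 + 68 + 41 + 52 + 66) / 5 = 288.0000 / 5 = 57.6000
UCL = X̄̄ + A₂·R̄ = 252.4000 + 1.023 × 57.6000 = 311.3248

311.32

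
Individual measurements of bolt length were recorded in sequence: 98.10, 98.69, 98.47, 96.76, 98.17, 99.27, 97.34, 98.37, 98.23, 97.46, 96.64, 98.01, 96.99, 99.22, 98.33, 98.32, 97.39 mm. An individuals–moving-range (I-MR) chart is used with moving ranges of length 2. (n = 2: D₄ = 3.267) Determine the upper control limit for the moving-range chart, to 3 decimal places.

Moving ranges: 0.59, 0.22, 1.71, 1.41, 1.10, 1.93, 1.03, 0.14, 0.77, 0.82, 1.37, 1.02, 2.23, 0.89, 0.01, 0.93; M̄R̄ = 16.1700 / 16 = 1.0106
UCL_MR = D₄·M̄R̄ = 3.267 × 1.0106 = 3.3017

3.302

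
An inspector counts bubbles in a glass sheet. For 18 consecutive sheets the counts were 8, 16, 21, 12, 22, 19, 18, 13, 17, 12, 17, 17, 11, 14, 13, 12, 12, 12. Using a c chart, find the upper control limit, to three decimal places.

c̄ = (8 + 16 + 21 + 12 + 22 + 19 + 18 + 13 + 17 + 12 + 17 + 17 + 11 + 14 + 13 + 12 + 12 + 12) / 18 = 266 / 18 = 14.7778
UCL = c̄ + 3√c̄ = 14.7778 + 3 × √14.7778 = 14.7778 + 3 × 3.8442 = 26.3103

26.310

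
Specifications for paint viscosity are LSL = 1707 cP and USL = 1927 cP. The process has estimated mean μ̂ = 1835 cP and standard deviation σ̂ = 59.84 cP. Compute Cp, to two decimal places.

Cp = (USL − LSL) / (6σ̂) = (1927 − 1707) / (6 × 59.84) = 220.0000 / 359.0400 = 0.6127

0.61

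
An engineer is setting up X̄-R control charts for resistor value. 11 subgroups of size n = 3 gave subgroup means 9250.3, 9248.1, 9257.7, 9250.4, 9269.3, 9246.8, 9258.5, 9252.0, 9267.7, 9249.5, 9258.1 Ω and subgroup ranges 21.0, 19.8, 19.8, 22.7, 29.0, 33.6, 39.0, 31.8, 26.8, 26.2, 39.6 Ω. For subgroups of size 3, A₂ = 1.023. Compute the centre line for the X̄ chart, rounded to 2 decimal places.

X̄̄ = (9250.3 + 9248.1 + 9257.7 + 9250.4 + 9269.3 + 9246.8 + 9258.5 + 9252.0 + 9267.7 + 9249.5 + 9258.1) / 11 = 101808.4000 / 11 = 9255.3091
CL = X̄̄ = 9255.3091

9255.31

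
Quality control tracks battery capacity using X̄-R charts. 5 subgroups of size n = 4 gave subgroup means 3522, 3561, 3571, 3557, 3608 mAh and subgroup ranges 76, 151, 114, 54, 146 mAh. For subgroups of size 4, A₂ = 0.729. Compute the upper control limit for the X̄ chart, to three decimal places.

X̄̄ = (3522 + 3561 + 3571 + 3557 + 3608) / 5 = 17819.0000 / 5 = 3563.8000
R̄ = (76 + 151 + 114 + 54 + 146) / 5 = 541.0000 / 5 = 108.2000
UCL = X̄̄ + A₂·R̄ = 3563.8000 + 0.729 × 108.2000 = 3642.6778

3642.678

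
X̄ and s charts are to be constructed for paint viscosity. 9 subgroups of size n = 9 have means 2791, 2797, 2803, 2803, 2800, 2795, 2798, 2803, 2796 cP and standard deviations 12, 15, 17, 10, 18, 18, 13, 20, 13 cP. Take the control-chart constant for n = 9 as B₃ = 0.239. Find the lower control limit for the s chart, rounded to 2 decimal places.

s̄ = (12 + 15 + 17 + 10 + 18 + 18 + 13 + 20 + 13) / 9 = 15.1111
LCL_s = B₃·s̄ = 0.239 × 15.1111 = 3.6116

3.61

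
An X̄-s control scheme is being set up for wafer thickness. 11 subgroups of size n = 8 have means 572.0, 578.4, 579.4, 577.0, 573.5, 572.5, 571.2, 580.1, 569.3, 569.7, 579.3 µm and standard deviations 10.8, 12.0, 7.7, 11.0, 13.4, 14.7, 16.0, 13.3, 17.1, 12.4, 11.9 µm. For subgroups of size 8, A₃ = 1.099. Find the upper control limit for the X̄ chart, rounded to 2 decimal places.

588.78

X̄̄ = (572.0 + 578.4 + 579.4 + 577.0 + 573.5 + 572.5 + 571.2 + 580.1 + 569.3 + 569.7 + 579.3) / 11 = 574.7636
s̄ = (10.8 + 12.0 + 7.7 + 11.0 + 13.4 + 14.7 + 16.0 + 13.3 + 17.1 + 12.4 + 11.9) / 11 = 12.7545
UCL = X̄̄ + A₃·s̄ = 574.7636 + 1.099 × 12.7545 = 588.7809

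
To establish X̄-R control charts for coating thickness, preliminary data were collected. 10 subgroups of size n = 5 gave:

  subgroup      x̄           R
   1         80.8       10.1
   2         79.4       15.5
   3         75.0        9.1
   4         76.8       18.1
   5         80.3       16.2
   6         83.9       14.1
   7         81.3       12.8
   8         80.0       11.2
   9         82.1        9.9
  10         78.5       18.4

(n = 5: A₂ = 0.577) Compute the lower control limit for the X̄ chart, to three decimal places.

71.997

X̄̄ = (80.8 + 79.4 + 75.0 + 76.8 + 80.3 + 83.9 + 81.3 + 80.0 + 82.1 + 78.5) / 10 = 798.1000 / 10 = 79.8100
R̄ = (10.1 + 15.5 + 9.1 + 18.1 + 16.2 + 14.1 + 12.8 + 11.2 + 9.9 + 18.4) / 10 = 135.4000 / 10 = 13.5400
LCL = X̄̄ − A₂·R̄ = 79.8100 − 0.577 × 13.5400 = 71.9974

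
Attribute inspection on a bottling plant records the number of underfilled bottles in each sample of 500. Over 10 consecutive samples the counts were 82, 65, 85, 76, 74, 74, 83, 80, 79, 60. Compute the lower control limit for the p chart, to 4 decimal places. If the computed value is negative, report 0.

0.1035

p̄ = Σdᵢ / (k·n) = 758 / (10 × 500) = 0.15160
LCL = p̄ − 3·√(p̄(1−p̄)/n) = 0.15160 − 3 × 0.01604 = 0.10348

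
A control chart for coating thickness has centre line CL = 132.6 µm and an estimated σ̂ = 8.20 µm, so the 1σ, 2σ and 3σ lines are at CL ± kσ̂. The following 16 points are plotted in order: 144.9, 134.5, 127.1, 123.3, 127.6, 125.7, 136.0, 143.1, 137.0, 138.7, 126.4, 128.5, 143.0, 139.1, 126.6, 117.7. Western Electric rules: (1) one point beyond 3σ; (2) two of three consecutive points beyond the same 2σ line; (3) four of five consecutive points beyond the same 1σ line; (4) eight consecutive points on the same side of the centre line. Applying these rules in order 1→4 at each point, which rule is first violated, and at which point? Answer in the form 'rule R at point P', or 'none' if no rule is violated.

Zone of each point (C = within 1σ̂, B = 1σ̂–2σ̂, A = 2σ̂–3σ̂, * = beyond 3σ̂; sign = side of CL): 1:+B, 2:+C, 3:-C, 4:-B, 5:-C, 6:-C, 7:+C, 8:+B, 9:+C, 10:+C, 11:-C, 12:-C, 13:+B, 14:+C, 15:-C, 16:-B
No rule fires across all 16 points.

none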